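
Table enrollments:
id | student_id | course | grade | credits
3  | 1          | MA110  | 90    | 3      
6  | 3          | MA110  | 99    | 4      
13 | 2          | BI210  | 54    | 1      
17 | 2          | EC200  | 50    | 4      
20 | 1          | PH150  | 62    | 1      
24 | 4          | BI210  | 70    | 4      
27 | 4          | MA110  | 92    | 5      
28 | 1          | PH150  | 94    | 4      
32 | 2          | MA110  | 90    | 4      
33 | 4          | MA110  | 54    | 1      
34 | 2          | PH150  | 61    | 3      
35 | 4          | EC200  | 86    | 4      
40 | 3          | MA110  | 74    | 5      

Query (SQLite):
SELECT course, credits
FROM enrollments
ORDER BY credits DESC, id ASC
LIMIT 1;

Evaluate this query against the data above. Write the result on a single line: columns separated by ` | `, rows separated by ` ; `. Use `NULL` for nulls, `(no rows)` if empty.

Sort by credits desc, tiebreak id asc: (5, id=27), (5, id=40), (4, id=6), (4, id=17) …. Take first 1.

MA110 | 5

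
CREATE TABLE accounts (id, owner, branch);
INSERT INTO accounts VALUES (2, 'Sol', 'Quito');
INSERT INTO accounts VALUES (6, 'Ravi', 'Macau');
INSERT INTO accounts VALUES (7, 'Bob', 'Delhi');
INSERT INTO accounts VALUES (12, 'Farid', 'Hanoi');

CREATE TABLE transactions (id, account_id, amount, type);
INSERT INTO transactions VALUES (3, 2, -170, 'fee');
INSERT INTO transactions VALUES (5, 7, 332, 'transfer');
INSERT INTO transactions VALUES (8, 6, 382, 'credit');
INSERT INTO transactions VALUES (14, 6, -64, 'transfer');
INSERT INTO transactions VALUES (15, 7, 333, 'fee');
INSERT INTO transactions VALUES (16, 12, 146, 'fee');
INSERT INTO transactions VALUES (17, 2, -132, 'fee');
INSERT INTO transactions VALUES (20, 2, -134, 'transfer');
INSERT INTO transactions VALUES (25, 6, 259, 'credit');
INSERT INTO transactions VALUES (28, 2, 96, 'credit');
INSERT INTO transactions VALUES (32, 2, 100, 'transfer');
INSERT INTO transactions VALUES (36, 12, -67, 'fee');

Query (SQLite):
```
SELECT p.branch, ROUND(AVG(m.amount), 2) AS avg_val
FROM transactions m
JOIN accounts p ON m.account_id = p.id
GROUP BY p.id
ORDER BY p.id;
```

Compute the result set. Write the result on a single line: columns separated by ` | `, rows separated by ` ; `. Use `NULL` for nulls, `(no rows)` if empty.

Quito | -48 ; Macau | 192.33 ; Delhi | 332.5 ; Hanoi | 39.5

Join each transactions row to its accounts via account_id.
Group joined rows by accounts.id; compute ROUND(AVG(m.amount), 2) per group.
  2: ids {3, 17, 20, 28, 32} → ROUND(AVG(m.amount), 2)=-48
  6: ids {8, 14, 25} → ROUND(AVG(m.amount), 2)=192.33
  7: ids {5, 15} → ROUND(AVG(m.amount), 2)=332.5
  12: ids {16, 36} → ROUND(AVG(m.amount), 2)=39.5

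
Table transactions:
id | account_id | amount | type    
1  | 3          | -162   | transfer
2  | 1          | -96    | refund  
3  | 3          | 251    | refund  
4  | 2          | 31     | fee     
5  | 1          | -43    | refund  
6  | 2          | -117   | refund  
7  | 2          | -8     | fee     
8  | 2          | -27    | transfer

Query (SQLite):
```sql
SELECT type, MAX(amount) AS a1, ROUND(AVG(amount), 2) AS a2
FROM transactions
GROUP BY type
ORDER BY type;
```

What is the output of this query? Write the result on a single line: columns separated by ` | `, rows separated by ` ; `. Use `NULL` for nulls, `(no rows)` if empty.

fee | 31 | 11.5 ; refund | 251 | -1.25 ; transfer | -27 | -94.5

Group transactions by type.
Per group compute: MAX(amount), ROUND(AVG(amount), 2).
  fee: ids {4, 7} → MAX(amount)=31, ROUND(AVG(amount), 2)=11.5
  refund: ids {2, 3, 5, 6} → MAX(amount)=251, ROUND(AVG(amount), 2)=-1.25
  transfer: ids {1, 8} → MAX(amount)=-27, ROUND(AVG(amount), 2)=-94.5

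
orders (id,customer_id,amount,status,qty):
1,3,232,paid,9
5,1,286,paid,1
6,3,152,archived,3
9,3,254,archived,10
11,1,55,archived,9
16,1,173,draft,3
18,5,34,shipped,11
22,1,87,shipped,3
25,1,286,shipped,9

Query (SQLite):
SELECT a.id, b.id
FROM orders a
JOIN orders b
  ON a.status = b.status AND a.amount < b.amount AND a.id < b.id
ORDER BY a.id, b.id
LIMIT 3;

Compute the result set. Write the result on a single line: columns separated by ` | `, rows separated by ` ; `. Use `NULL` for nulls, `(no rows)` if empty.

Pairs (a,b) with same status, a.amount < b.amount, a.id < b.id.
status groups: archived:{6,9,11} draft:{16} paid:{1,5} shipped:{18,22,25}
Ordered by (a.id, b.id); first 3.

1 | 5 ; 6 | 9 ; 18 | 22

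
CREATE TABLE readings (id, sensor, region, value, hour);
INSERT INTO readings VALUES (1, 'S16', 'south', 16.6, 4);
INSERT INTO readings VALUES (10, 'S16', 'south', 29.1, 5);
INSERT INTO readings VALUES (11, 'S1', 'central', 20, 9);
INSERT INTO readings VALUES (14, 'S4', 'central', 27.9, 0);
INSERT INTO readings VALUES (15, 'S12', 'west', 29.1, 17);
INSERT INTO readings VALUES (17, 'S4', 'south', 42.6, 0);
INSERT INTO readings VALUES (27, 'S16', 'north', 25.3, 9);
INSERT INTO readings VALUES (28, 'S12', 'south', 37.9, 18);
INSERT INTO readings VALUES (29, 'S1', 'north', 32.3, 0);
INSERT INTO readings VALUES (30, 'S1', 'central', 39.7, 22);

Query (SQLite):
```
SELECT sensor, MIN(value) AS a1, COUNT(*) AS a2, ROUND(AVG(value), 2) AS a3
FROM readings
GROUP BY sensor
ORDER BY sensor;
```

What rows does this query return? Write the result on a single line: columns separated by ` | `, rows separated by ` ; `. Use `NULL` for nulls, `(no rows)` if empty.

Group readings by sensor.
Per group compute: MIN(value), COUNT(*), ROUND(AVG(value), 2).
  S1: ids {11, 29, 30} → MIN(value)=20, COUNT(*)=3, ROUND(AVG(value), 2)=30.67
  S12: ids {15, 28} → MIN(value)=29.1, COUNT(*)=2, ROUND(AVG(value), 2)=33.5
  S16: ids {1, 10, 27} → MIN(value)=16.6, COUNT(*)=3, ROUND(AVG(value), 2)=23.67
  S4: ids {14, 17} → MIN(value)=27.9, COUNT(*)=2, ROUND(AVG(value), 2)=35.25

S1 | 20 | 3 | 30.67 ; S12 | 29.1 | 2 | 33.5 ; S16 | 16.6 | 3 | 23.67 ; S4 | 27.9 | 2 | 35.25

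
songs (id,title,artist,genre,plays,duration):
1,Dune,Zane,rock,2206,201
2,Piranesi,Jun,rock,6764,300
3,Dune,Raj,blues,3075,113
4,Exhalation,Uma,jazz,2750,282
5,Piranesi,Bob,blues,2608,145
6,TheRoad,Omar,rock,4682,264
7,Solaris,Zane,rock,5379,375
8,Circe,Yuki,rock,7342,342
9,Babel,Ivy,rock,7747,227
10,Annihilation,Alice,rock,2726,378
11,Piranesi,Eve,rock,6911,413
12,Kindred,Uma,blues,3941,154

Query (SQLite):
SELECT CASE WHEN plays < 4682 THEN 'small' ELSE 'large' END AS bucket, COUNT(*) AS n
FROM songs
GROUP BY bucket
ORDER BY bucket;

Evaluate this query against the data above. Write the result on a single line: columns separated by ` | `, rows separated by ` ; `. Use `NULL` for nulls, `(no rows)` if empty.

Bucket rows by plays < 4682 → 'small' else 'large'; count each bucket.

large | 6 ; small | 6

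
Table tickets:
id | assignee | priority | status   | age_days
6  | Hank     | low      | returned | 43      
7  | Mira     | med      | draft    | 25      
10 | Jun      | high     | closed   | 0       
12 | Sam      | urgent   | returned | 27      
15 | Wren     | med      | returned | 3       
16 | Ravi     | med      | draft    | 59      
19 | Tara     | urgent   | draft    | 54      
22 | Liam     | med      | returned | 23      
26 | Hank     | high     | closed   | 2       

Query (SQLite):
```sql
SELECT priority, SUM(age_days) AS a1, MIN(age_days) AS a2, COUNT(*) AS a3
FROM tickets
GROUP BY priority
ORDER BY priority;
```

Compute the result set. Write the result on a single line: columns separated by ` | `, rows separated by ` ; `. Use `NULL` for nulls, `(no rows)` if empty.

Group tickets by priority.
Per group compute: SUM(age_days), MIN(age_days), COUNT(*).
  high: ids {10, 26} → SUM(age_days)=2, MIN(age_days)=0, COUNT(*)=2
  low: ids {6} → SUM(age_days)=43, MIN(age_days)=43, COUNT(*)=1
  med: ids {7, 15, 16, 22} → SUM(age_days)=110, MIN(age_days)=3, COUNT(*)=4
  urgent: ids {12, 19} → SUM(age_days)=81, MIN(age_days)=27, COUNT(*)=2

high | 2 | 0 | 2 ; low | 43 | 43 | 1 ; med | 110 | 3 | 4 ; urgent | 81 | 27 | 2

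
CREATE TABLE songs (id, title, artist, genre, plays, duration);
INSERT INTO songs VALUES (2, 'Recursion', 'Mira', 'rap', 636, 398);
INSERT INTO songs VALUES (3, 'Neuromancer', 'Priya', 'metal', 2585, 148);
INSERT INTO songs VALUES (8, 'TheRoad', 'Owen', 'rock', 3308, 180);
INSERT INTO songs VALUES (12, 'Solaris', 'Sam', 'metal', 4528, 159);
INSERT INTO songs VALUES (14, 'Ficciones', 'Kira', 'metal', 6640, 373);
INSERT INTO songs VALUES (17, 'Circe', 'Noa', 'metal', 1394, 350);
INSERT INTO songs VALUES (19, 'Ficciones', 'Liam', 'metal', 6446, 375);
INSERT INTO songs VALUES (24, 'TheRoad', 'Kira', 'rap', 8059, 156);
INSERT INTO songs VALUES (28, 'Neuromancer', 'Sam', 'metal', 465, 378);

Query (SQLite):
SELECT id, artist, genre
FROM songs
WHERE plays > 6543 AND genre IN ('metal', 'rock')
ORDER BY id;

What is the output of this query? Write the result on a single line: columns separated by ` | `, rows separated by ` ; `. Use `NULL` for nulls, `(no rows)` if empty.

14 | Kira | metal

plays > 6543: ids {14, 24}
genre IN ('metal', 'rock'): ids {3, 8, 12, 14, 17, 19, 28}
Combine with AND.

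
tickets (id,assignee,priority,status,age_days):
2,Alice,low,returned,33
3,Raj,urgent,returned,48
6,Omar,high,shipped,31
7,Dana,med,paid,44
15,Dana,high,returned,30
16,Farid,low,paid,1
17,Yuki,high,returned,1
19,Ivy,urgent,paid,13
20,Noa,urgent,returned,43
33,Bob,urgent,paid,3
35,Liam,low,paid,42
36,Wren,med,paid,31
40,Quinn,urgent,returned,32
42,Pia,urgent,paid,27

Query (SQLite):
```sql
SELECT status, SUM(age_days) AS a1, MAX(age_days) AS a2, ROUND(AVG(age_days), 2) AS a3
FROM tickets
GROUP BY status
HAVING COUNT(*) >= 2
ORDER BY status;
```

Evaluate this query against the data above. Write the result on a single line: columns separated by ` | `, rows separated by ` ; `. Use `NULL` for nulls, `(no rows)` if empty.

paid | 161 | 44 | 23 ; returned | 187 | 48 | 31.17

Group tickets by status.
Per group compute: SUM(age_days), MAX(age_days), ROUND(AVG(age_days), 2).
HAVING: drop groups with fewer than 2 rows.
  paid: ids {7, 16, 19, 33, 35, 36, 42} → SUM(age_days)=161, MAX(age_days)=44, ROUND(AVG(age_days), 2)=23
  returned: ids {2, 3, 15, 17, 20, 40} → SUM(age_days)=187, MAX(age_days)=48, ROUND(AVG(age_days), 2)=31.17
  shipped: ids {6} → SUM(age_days)=31, MAX(age_days)=31, ROUND(AVG(age_days), 2)=31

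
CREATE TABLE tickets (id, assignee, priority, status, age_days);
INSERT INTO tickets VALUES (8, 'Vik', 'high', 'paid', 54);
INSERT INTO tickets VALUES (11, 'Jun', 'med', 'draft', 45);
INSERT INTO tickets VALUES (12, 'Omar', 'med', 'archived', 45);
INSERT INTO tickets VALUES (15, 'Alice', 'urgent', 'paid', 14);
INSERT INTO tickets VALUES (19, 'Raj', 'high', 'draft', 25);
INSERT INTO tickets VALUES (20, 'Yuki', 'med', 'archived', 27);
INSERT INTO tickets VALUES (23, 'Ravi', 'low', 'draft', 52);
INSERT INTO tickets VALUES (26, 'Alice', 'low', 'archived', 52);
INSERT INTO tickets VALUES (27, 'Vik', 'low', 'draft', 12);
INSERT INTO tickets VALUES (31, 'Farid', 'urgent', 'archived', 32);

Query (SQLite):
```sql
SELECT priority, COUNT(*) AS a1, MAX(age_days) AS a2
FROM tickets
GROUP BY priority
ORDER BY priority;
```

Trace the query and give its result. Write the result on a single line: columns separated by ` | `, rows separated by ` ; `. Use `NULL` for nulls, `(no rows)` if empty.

high | 2 | 54 ; low | 3 | 52 ; med | 3 | 45 ; urgent | 2 | 32

Group tickets by priority.
Per group compute: COUNT(*), MAX(age_days).
  high: ids {8, 19} → COUNT(*)=2, MAX(age_days)=54
  low: ids {23, 26, 27} → COUNT(*)=3, MAX(age_days)=52
  med: ids {11, 12, 20} → COUNT(*)=3, MAX(age_days)=45
  urgent: ids {15, 31} → COUNT(*)=2, MAX(age_days)=32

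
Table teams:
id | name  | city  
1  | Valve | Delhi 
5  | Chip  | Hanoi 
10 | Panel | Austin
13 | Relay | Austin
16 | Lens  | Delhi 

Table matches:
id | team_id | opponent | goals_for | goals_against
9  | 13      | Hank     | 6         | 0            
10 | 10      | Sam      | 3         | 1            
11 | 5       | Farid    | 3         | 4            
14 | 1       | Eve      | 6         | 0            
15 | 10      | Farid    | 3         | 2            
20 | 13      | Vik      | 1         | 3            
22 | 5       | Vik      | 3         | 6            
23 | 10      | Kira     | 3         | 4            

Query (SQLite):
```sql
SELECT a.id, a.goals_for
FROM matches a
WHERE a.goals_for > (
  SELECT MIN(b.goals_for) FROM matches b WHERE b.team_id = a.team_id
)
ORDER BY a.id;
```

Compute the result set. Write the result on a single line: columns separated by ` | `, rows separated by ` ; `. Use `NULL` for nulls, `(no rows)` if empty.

9 | 6

For each matches row a, compute MIN(goals_for) over rows sharing a.team_id.
Keep row a if a.goals_for > that per-group MIN.
  team_id=1: MIN(goals_for) = 6
  team_id=5: MIN(goals_for) = 3
  team_id=10: MIN(goals_for) = 3
  team_id=13: MIN(goals_for) = 1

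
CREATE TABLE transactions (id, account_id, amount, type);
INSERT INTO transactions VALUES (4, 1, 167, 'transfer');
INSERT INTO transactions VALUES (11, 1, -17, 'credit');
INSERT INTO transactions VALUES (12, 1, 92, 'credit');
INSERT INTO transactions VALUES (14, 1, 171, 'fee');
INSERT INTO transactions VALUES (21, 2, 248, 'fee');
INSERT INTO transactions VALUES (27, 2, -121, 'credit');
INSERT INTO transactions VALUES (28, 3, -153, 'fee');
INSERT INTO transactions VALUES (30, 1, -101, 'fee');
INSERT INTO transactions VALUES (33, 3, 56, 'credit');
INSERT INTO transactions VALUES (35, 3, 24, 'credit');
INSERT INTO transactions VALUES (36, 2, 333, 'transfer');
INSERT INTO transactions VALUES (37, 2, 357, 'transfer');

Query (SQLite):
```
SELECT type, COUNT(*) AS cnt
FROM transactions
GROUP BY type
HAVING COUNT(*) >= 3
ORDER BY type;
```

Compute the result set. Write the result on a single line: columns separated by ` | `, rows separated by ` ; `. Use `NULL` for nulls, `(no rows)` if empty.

credit | 5 ; fee | 4 ; transfer | 3

Partition transactions by type; compute COUNT(*) within each group.
HAVING: keep groups with count ≥ 3.
  credit: ids {11, 12, 27, 33, 35} → COUNT(*)=5
  fee: ids {14, 21, 28, 30} → COUNT(*)=4
  transfer: ids {4, 36, 37} → COUNT(*)=3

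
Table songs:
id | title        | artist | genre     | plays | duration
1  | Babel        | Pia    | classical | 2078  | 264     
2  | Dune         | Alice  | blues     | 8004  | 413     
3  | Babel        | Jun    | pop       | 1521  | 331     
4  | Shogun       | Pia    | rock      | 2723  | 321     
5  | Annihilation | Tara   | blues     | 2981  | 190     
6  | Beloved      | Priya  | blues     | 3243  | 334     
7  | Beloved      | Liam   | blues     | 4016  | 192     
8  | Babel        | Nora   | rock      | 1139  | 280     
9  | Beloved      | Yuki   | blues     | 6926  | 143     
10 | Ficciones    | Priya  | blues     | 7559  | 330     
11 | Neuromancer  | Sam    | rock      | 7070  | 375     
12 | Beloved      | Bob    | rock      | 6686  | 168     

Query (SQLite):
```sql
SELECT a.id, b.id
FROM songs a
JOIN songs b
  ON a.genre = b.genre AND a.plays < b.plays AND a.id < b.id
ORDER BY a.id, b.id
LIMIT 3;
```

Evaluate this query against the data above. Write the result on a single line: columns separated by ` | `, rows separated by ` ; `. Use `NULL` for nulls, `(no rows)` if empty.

4 | 11 ; 4 | 12 ; 5 | 6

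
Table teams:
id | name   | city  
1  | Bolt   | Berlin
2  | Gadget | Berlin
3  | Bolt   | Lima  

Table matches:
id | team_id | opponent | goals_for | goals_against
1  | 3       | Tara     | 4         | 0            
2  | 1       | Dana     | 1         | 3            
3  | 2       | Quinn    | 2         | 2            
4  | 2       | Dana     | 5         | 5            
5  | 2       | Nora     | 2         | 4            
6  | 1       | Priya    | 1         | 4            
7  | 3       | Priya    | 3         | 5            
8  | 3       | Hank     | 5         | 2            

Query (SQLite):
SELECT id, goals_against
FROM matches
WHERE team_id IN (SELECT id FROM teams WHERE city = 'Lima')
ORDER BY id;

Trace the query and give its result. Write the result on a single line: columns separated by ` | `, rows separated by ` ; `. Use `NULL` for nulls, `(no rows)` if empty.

1 | 0 ; 7 | 5 ; 8 | 2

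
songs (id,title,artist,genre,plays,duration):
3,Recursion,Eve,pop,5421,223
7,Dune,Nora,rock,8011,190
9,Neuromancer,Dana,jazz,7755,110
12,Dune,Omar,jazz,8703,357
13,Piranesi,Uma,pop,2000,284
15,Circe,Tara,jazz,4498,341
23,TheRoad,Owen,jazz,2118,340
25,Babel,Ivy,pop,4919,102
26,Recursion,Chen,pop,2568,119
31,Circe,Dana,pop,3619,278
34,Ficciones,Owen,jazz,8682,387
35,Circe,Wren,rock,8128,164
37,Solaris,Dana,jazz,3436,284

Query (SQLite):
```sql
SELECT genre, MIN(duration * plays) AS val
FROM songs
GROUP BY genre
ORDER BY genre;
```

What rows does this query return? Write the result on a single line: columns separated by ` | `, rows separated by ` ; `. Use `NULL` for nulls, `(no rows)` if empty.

For each row compute duration * plays.
Group by genre; take MIN of the expression per group.
  jazz: ids {9, 12, 15, 23, 34, 37} → MIN(duration * plays)=720120
  pop: ids {3, 13, 25, 26, 31} → MIN(duration * plays)=305592
  rock: ids {7, 35} → MIN(duration * plays)=1332992

jazz | 720120 ; pop | 305592 ; rock | 1332992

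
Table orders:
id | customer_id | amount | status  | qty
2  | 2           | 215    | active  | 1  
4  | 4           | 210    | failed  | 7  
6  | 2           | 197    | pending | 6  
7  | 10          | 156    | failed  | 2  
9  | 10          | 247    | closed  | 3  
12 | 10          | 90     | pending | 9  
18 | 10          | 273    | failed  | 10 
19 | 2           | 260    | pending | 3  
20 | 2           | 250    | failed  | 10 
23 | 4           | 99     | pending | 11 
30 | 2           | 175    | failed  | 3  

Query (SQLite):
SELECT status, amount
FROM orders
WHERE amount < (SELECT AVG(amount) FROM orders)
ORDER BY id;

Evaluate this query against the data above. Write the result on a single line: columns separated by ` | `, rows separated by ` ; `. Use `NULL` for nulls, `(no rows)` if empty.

Scalar subquery: AVG(amount) over all orders rows = 197.454545 (≈; comparison uses full precision).
Keep rows where amount < that value.

pending | 197 ; failed | 156 ; pending | 90 ; pending | 99 ; failed | 175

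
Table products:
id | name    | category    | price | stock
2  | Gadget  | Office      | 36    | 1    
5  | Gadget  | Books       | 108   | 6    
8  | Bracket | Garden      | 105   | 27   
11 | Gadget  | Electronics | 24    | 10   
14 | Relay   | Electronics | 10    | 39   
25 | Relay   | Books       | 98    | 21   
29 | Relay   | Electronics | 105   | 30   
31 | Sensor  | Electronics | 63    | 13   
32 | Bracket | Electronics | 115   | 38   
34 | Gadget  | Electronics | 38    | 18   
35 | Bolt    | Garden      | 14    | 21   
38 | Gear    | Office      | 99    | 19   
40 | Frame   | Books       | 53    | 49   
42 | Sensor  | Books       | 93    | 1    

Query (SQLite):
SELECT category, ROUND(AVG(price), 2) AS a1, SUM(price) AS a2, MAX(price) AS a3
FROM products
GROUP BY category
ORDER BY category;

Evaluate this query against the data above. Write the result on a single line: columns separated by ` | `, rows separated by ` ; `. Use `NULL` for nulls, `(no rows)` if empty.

Group products by category.
Per group compute: ROUND(AVG(price), 2), SUM(price), MAX(price).
  Books: ids {5, 25, 40, 42} → ROUND(AVG(price), 2)=88, SUM(price)=352, MAX(price)=108
  Electronics: ids {11, 14, 29, 31, 32, 34} → ROUND(AVG(price), 2)=59.17, SUM(price)=355, MAX(price)=115
  Garden: ids {8, 35} → ROUND(AVG(price), 2)=59.5, SUM(price)=119, MAX(price)=105
  Office: ids {2, 38} → ROUND(AVG(price), 2)=67.5, SUM(price)=135, MAX(price)=99

Books | 88 | 352 | 108 ; Electronics | 59.17 | 355 | 115 ; Garden | 59.5 | 119 | 105 ; Office | 67.5 | 135 | 99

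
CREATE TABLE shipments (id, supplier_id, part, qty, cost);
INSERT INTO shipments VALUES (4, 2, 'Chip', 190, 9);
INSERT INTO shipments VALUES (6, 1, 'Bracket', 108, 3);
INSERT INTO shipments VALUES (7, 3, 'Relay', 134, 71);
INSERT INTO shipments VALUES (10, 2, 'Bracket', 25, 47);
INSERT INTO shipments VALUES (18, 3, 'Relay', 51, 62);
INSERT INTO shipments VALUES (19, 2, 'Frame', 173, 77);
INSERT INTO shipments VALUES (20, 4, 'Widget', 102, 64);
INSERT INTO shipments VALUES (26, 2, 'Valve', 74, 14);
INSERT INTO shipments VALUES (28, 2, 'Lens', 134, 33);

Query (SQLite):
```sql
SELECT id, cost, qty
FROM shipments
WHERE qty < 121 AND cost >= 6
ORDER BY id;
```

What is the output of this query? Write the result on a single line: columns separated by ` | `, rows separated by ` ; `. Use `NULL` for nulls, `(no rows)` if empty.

qty < 121: ids {6, 10, 18, 20, 26}
cost >= 6: ids {4, 7, 10, 18, 19, 20, 26, 28}
Combine with AND.

10 | 47 | 25 ; 18 | 62 | 51 ; 20 | 64 | 102 ; 26 | 14 | 74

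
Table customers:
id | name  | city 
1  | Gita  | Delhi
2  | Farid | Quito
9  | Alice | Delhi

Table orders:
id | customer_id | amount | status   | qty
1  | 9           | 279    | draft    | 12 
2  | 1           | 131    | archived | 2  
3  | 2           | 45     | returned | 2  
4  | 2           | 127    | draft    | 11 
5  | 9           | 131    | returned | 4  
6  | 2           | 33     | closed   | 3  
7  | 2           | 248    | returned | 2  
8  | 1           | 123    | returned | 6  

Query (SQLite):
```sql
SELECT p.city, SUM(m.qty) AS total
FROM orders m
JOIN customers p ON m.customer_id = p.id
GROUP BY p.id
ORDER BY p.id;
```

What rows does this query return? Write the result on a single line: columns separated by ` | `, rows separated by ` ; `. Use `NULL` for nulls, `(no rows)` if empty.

Delhi | 8 ; Quito | 18 ; Delhi | 16

Join each orders row to its customers via customer_id.
Group joined rows by customers.id; compute SUM(m.qty) per group.
  1: ids {2, 8} → SUM(m.qty)=8
  2: ids {3, 4, 6, 7} → SUM(m.qty)=18
  9: ids {1, 5} → SUM(m.qty)=16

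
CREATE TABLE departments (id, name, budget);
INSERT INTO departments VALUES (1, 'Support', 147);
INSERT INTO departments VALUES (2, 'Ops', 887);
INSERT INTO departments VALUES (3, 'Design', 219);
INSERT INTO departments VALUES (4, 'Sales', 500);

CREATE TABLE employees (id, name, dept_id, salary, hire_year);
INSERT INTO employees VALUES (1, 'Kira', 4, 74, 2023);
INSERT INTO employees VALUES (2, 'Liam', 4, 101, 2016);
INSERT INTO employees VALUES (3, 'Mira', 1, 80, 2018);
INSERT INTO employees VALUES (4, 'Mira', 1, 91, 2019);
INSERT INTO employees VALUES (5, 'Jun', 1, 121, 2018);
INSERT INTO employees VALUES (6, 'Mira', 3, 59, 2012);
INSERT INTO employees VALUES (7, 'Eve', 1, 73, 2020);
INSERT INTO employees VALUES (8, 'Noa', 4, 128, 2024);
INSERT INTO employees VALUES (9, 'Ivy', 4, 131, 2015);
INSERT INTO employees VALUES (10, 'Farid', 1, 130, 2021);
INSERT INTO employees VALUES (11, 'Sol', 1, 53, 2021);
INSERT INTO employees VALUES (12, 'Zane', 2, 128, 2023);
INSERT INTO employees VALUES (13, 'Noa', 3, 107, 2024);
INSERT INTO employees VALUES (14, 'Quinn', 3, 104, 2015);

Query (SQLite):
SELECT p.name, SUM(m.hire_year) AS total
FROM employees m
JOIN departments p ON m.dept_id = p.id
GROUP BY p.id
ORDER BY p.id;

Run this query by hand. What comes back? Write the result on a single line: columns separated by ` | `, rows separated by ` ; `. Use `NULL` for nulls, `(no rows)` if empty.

Support | 12117 ; Ops | 2023 ; Design | 6051 ; Sales | 8078

Join each employees row to its departments via dept_id.
Group joined rows by departments.id; compute SUM(m.hire_year) per group.
  1: ids {3, 4, 5, 7, 10, 11} → SUM(m.hire_year)=12117
  2: ids {12} → SUM(m.hire_year)=2023
  3: ids {6, 13, 14} → SUM(m.hire_year)=6051
  4: ids {1, 2, 8, 9} → SUM(m.hire_year)=8078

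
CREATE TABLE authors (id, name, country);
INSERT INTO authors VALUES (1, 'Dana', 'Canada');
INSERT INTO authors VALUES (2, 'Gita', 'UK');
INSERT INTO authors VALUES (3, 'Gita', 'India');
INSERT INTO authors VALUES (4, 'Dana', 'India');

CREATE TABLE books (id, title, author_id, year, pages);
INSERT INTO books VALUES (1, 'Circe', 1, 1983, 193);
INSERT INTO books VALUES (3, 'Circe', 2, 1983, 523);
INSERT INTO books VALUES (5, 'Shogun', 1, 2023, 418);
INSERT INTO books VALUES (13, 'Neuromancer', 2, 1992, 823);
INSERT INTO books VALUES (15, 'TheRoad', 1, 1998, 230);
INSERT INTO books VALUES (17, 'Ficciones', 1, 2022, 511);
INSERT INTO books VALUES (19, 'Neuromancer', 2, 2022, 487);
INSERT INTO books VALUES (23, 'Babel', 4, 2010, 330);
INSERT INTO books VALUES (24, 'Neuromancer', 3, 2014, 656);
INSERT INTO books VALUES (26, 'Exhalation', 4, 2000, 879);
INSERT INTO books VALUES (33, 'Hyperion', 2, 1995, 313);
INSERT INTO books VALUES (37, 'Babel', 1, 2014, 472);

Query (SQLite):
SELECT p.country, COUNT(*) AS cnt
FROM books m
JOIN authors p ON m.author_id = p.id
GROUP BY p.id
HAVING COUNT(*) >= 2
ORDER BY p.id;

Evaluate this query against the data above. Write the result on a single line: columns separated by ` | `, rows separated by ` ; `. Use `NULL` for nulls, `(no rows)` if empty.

Canada | 5 ; UK | 4 ; India | 2

Join each books row to its authors via author_id.
Group joined rows by authors.id; compute COUNT(*) per group.
HAVING: keep groups with count ≥ 2.
  1: ids {1, 5, 15, 17, 37} → COUNT(*)=5
  2: ids {3, 13, 19, 33} → COUNT(*)=4
  3: ids {24} → COUNT(*)=1
  4: ids {23, 26} → COUNT(*)=2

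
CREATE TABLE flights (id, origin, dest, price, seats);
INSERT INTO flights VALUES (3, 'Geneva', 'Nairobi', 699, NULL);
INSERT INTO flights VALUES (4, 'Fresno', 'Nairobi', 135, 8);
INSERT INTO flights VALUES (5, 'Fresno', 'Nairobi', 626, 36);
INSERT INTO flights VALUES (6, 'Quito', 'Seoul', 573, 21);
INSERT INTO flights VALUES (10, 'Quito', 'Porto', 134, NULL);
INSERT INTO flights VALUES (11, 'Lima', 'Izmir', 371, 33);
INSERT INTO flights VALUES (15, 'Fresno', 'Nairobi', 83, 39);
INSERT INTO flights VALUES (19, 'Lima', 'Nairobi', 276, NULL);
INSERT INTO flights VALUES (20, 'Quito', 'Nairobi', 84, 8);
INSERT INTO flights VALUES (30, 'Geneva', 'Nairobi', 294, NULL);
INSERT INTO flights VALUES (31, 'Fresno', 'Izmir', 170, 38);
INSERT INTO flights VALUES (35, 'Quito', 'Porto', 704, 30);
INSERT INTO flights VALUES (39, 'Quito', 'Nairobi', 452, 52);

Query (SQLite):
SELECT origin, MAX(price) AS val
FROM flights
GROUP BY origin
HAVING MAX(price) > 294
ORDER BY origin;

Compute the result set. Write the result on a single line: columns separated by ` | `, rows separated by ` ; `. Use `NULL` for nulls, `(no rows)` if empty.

Partition flights by origin; compute MAX(price) within each group.
HAVING: keep groups where MAX(price) > 294.
  Fresno: ids {4, 5, 15, 31} → MAX(price)=626
  Geneva: ids {3, 30} → MAX(price)=699
  Lima: ids {11, 19} → MAX(price)=371
  Quito: ids {6, 10, 20, 35, 39} → MAX(price)=704

Fresno | 626 ; Geneva | 699 ; Lima | 371 ; Quito | 704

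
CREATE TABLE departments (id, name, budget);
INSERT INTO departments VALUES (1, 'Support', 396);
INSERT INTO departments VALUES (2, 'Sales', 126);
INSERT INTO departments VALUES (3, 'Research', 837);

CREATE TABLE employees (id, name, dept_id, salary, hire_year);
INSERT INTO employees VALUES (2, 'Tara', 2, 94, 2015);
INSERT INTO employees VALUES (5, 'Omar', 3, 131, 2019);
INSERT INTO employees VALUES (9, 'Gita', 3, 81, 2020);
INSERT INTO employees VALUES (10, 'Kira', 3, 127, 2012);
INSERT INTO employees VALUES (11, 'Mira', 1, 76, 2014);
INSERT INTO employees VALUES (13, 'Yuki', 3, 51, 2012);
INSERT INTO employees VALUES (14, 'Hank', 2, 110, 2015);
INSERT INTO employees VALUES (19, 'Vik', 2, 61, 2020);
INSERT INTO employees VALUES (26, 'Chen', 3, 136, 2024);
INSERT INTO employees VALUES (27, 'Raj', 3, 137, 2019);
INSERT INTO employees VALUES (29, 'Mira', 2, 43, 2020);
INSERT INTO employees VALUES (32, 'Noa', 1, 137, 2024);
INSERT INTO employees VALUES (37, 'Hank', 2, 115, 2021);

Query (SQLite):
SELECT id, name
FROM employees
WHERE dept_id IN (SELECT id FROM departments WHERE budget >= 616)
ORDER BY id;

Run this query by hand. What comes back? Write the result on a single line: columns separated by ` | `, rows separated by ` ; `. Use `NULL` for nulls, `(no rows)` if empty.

5 | Omar ; 9 | Gita ; 10 | Kira ; 13 | Yuki ; 26 | Chen ; 27 | Raj

Inner query: departments.id where budget >= 616.
Outer: keep employees rows whose dept_id is in that set.
Inner query → {3}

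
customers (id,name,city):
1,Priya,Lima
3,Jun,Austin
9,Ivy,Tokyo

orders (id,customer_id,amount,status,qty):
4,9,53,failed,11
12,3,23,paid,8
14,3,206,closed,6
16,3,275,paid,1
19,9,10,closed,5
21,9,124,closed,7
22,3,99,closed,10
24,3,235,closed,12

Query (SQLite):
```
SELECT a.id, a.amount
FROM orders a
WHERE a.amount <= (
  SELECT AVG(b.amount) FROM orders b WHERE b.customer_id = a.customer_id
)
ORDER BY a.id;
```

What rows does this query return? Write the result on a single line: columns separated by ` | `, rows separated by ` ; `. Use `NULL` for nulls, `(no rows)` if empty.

For each orders row a, compute AVG(amount) over rows sharing a.customer_id.
Keep row a if a.amount <= that per-group AVG.
  customer_id=3: AVG(amount) = 167.6
  customer_id=9: AVG(amount) = 62.333333

4 | 53 ; 12 | 23 ; 19 | 10 ; 22 | 99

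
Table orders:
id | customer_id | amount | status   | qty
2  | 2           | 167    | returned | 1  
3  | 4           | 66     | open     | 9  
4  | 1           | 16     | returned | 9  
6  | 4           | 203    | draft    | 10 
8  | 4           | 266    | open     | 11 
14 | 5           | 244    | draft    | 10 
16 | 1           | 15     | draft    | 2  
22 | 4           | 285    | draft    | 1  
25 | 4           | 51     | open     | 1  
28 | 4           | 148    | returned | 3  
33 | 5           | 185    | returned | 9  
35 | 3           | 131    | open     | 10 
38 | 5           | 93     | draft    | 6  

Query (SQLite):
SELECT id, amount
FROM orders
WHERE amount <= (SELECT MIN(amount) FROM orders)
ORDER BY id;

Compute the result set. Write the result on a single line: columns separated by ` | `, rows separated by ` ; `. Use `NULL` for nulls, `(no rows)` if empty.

16 | 15

Scalar subquery: MIN(amount) over all orders rows = 15.
Keep rows where amount <= that value.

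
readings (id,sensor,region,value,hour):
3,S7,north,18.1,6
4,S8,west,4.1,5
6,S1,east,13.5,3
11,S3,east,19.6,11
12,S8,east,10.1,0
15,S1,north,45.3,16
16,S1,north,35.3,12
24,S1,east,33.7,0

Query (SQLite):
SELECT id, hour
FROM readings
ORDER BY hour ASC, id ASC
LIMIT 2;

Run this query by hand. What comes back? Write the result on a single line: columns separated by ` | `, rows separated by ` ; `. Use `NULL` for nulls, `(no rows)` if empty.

Sort by hour asc, tiebreak id asc: (0, id=12), (0, id=24), (3, id=6), (5, id=4), (6, id=3) …. Take first 2.

12 | 0 ; 24 | 0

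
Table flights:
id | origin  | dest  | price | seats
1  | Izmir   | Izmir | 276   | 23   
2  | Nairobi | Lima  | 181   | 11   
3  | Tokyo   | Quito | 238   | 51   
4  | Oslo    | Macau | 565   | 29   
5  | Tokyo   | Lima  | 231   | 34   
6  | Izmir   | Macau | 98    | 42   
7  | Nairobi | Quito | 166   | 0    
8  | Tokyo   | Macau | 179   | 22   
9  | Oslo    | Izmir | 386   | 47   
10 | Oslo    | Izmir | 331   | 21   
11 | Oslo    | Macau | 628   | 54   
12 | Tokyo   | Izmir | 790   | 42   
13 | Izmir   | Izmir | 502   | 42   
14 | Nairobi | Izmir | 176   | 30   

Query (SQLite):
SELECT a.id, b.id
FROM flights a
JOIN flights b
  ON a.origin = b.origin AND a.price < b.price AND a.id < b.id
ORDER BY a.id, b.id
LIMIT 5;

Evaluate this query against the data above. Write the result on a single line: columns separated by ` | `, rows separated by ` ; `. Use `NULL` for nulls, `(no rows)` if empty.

1 | 13 ; 3 | 12 ; 4 | 11 ; 5 | 12 ; 6 | 13

Pairs (a,b) with same origin, a.price < b.price, a.id < b.id.
origin groups: Izmir:{1,6,13} Nairobi:{2,7,14} Oslo:{4,9,10,11} Tokyo:{3,5,8,12}
Ordered by (a.id, b.id); first 5.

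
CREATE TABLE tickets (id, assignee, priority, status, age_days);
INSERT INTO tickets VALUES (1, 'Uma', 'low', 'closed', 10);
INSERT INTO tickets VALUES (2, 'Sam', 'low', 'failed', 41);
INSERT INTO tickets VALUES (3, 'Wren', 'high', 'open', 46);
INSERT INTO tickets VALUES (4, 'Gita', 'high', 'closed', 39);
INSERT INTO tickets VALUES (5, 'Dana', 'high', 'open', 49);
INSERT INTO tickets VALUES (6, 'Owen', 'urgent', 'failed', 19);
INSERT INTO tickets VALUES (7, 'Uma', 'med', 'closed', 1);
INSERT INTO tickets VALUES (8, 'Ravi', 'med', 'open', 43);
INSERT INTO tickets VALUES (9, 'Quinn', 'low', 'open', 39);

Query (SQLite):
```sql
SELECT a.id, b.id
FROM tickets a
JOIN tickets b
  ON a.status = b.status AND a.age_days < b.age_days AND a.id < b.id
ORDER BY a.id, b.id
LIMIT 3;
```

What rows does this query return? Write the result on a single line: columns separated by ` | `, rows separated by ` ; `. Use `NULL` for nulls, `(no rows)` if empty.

Pairs (a,b) with same status, a.age_days < b.age_days, a.id < b.id.
status groups: closed:{1,4,7} failed:{2,6} open:{3,5,8,9}
Ordered by (a.id, b.id); first 3.

1 | 4 ; 3 | 5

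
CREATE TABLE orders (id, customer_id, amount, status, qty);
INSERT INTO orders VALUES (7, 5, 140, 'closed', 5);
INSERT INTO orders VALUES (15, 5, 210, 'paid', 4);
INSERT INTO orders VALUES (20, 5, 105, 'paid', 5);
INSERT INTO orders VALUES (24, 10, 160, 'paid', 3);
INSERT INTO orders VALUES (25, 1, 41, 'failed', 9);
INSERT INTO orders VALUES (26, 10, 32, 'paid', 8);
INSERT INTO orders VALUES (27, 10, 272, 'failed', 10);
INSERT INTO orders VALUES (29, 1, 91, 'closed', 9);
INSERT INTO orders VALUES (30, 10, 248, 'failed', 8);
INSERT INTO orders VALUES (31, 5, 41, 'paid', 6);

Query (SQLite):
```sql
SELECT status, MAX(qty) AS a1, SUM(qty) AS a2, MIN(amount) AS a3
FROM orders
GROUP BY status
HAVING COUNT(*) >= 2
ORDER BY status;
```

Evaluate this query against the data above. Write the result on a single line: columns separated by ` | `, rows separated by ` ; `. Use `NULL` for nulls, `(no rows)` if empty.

closed | 9 | 14 | 91 ; failed | 10 | 27 | 41 ; paid | 8 | 26 | 32

Group orders by status.
Per group compute: MAX(qty), SUM(qty), MIN(amount).
HAVING: drop groups with fewer than 2 rows.
  closed: ids {7, 29} → MAX(qty)=9, SUM(qty)=14, MIN(amount)=91
  failed: ids {25, 27, 30} → MAX(qty)=10, SUM(qty)=27, MIN(amount)=41
  paid: ids {15, 20, 24, 26, 31} → MAX(qty)=8, SUM(qty)=26, MIN(amount)=32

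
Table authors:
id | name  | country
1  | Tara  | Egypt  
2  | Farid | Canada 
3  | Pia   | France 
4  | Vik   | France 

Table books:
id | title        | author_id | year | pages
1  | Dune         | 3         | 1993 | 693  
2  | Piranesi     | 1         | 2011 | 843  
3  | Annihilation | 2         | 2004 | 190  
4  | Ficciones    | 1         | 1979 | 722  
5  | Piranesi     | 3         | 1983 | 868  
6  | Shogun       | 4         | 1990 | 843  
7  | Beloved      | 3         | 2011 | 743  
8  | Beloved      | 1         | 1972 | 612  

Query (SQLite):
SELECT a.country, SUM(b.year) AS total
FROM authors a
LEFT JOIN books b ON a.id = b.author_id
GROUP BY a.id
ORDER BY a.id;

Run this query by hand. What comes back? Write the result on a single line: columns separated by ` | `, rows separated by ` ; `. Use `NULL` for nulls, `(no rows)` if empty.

LEFT JOIN keeps every authors row; unmatched ones get NULL for books columns.
Group by authors.id and compute SUM(b.year). SUM over an all-NULL group is NULL.
  1: ids {2, 4, 8} → SUM(b.year)=5962
  2: ids {3} → SUM(b.year)=2004
  3: ids {1, 5, 7} → SUM(b.year)=5987
  4: ids {6} → SUM(b.year)=1990

Egypt | 5962 ; Canada | 2004 ; France | 5987 ; France | 1990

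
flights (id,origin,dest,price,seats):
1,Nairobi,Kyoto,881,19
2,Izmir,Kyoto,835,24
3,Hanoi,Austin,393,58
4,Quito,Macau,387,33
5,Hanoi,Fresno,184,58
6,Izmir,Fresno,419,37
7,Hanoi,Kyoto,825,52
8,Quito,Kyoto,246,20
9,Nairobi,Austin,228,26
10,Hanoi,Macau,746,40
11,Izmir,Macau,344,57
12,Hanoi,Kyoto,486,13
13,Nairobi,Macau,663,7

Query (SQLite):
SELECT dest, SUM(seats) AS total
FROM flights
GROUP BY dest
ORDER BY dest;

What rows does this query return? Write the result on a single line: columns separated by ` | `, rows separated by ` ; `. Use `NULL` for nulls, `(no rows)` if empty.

Austin | 84 ; Fresno | 95 ; Kyoto | 128 ; Macau | 137

Partition flights by dest; compute SUM(seats) within each group.
  Austin: ids {3, 9} → SUM(seats)=84
  Fresno: ids {5, 6} → SUM(seats)=95
  Kyoto: ids {1, 2, 7, 8, 12} → SUM(seats)=128
  Macau: ids {4, 10, 11, 13} → SUM(seats)=137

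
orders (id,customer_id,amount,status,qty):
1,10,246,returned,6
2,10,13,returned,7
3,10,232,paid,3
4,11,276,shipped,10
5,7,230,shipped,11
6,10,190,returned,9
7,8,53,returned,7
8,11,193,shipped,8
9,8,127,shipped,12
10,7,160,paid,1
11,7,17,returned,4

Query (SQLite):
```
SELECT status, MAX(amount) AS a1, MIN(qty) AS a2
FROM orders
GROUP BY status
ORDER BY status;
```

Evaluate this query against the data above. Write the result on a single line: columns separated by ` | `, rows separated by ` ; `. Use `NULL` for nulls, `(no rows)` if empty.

Group orders by status.
Per group compute: MAX(amount), MIN(qty).
  paid: ids {3, 10} → MAX(amount)=232, MIN(qty)=1
  returned: ids {1, 2, 6, 7, 11} → MAX(amount)=246, MIN(qty)=4
  shipped: ids {4, 5, 8, 9} → MAX(amount)=276, MIN(qty)=8

paid | 232 | 1 ; returned | 246 | 4 ; shipped | 276 | 8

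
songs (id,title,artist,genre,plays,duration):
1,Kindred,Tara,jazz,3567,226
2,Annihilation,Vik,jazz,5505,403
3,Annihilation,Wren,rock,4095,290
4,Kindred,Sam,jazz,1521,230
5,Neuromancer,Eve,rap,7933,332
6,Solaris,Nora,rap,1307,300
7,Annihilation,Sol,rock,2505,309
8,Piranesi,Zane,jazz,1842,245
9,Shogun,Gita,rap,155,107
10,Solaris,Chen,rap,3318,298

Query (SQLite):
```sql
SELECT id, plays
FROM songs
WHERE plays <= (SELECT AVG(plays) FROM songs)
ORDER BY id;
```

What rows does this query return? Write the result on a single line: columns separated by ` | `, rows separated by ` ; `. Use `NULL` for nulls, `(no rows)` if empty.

Scalar subquery: AVG(plays) over all songs rows = 3174.8.
Keep rows where plays <= that value.

4 | 1521 ; 6 | 1307 ; 7 | 2505 ; 8 | 1842 ; 9 | 155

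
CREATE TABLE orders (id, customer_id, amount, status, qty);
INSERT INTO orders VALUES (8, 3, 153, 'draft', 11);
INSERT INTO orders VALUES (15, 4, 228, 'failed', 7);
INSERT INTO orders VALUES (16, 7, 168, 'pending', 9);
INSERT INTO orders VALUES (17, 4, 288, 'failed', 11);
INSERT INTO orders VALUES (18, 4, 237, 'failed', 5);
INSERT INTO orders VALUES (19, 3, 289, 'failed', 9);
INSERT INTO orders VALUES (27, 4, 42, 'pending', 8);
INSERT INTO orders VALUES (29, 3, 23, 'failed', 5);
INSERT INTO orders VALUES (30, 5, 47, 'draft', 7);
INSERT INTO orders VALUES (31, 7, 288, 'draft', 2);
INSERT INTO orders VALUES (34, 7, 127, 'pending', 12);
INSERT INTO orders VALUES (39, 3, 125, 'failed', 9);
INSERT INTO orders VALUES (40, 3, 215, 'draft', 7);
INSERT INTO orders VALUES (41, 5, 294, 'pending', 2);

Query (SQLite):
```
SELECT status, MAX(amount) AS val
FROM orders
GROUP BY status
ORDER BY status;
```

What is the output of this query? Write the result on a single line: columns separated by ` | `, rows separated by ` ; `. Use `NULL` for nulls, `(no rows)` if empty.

draft | 288 ; failed | 289 ; pending | 294

Partition orders by status; compute MAX(amount) within each group.
  draft: ids {8, 30, 31, 40} → MAX(amount)=288
  failed: ids {15, 17, 18, 19, 29, 39} → MAX(amount)=289
  pending: ids {16, 27, 34, 41} → MAX(amount)=294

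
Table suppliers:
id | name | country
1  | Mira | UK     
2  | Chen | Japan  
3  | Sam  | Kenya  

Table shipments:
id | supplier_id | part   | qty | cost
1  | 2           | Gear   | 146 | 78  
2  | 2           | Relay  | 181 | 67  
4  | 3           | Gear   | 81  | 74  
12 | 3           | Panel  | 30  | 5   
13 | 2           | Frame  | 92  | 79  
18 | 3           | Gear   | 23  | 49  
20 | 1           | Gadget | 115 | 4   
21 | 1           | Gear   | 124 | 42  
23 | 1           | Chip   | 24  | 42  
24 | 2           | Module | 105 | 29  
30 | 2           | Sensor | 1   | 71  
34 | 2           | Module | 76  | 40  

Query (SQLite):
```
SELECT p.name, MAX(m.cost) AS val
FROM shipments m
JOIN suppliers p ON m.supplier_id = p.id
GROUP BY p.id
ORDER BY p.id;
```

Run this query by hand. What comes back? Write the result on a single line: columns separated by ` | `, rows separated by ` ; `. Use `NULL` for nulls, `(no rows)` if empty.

Mira | 42 ; Chen | 79 ; Sam | 74

Join each shipments row to its suppliers via supplier_id.
Group joined rows by suppliers.id; compute MAX(m.cost) per group.
  1: ids {20, 21, 23} → MAX(m.cost)=42
  2: ids {1, 2, 13, 24, 30, 34} → MAX(m.cost)=79
  3: ids {4, 12, 18} → MAX(m.cost)=74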